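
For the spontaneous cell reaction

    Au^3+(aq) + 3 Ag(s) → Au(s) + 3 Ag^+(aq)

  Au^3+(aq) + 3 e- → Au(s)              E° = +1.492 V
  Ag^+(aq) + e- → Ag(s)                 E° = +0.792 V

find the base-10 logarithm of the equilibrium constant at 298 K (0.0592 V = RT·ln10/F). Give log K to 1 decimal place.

log K = 35.5

The Au³⁺/Au couple is reduced (cathode); E°cell = +1.492 − (+0.792) = +0.700 V with n = 3.
At equilibrium E = 0, so log K = nE°cell / 0.0592 = (3)(+0.700) / 0.0592 = 35.5.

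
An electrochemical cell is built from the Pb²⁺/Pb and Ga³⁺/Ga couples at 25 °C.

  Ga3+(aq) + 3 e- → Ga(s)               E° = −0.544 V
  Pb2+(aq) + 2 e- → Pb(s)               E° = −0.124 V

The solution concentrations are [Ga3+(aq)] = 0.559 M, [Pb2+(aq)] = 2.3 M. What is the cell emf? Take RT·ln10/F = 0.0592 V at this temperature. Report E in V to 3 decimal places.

Pb²⁺/Pb is reduced (cathode, E° = −0.124 V) and Ga³⁺/Ga is oxidized (anode).
E°cell = E°cat − E°an = −0.124 − (−0.544) = +0.420 V; n = 6.
Balancing gives 3 Pb2+(aq) + 2 Ga(s) → 3 Pb(s) + 2 Ga3+(aq); hence Q = [Ga3+(aq)]^2 / [Pb2+(aq)]^3 = 0.0257 (log Q = −1.590).
Applying E = E° − (RT ln10/nF)·log Q gives +0.420 − (0.0592/6)(−1.590) = +0.436 V.

+0.436 V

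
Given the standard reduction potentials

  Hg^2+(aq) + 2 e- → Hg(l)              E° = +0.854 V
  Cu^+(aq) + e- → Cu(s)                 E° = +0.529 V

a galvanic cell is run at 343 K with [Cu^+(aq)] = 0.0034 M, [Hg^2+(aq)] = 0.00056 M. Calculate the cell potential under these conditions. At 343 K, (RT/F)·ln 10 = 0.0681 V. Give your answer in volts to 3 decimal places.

The Hg²⁺/Hg couple has the more positive E°, so it is the cathode; Cu⁺/Cu is the anode.
E°cell = +0.854 − (+0.529) = +0.325 V, with n = 2 electrons transferred.
The balanced reaction is Hg^2+(aq) + 2 Cu(s) → Hg(l) + 2 Cu^+(aq), so Q = [Cu^+(aq)]^2 / [Hg^2+(aq)] = 0.0206 and log Q = −1.685.
Applying E = E° − (RT ln10/nF)·log Q gives +0.325 − (0.0681/2)(−1.685) = +0.382 V.

+0.382 V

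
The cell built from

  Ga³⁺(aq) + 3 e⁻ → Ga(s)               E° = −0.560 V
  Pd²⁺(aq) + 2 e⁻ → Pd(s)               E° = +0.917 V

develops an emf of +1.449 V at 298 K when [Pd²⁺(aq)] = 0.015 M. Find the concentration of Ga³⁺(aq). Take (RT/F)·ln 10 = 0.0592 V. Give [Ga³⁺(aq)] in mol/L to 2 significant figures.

0.048 M

With Pd²⁺/Pd at the cathode and Ga³⁺/Ga at the anode, E°cell = +0.917 − (−0.560) = +1.477 V (n = 6).
From the Nernst equation, log Q = n(E° − E)/0.0592 = 6·(+1.477 − (+1.449))/0.0592 = 2.838.
Balancing electrons gives 3 Pd²⁺(aq) + 2 Ga(s) → 3 Pd(s) + 2 Ga³⁺(aq); thus Q = [Ga³⁺(aq)]^2 / [Pd²⁺(aq)]^3.
Isolating [Ga³⁺(aq)] in Q = 10^{2.838} yields log [Ga³⁺(aq)] = −1.317, i.e. 0.048 M.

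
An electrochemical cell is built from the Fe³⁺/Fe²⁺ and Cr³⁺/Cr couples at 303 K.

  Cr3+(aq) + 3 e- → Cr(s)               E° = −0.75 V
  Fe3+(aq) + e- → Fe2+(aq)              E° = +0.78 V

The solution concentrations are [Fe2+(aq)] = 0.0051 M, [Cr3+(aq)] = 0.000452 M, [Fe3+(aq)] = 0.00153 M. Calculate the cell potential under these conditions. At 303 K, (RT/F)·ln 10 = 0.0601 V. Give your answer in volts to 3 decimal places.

The Fe³⁺/Fe²⁺ couple has the more positive E°, so it is the cathode; Cr³⁺/Cr is the anode.
The standard potential is +0.78 − (−0.75) = +1.53 V and the balanced reaction transfers n = 3 electrons.
Balancing gives 3 Fe3+(aq) + Cr(s) → 3 Fe2+(aq) + Cr3+(aq); hence Q = ([Fe2+(aq)]^3·[Cr3+(aq)]) / [Fe3+(aq)]^3 = 0.0167 (log Q = −1.776).
Applying E = E° − (RT ln10/nF)·log Q gives +1.53 − (0.0601/3)(−1.776) = +1.566 V.

+1.566 V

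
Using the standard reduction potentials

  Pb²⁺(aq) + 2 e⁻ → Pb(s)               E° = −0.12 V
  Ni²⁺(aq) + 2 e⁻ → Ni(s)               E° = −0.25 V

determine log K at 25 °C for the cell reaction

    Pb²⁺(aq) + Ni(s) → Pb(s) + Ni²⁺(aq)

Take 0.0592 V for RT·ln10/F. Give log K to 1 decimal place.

The Pb²⁺/Pb couple is reduced (cathode); E°cell = −0.12 − (−0.25) = +0.13 V with n = 2.
At equilibrium E = 0, so log K = nE°cell / 0.0592 = (2)(+0.13) / 0.0592 = 4.4.

log K = 4.4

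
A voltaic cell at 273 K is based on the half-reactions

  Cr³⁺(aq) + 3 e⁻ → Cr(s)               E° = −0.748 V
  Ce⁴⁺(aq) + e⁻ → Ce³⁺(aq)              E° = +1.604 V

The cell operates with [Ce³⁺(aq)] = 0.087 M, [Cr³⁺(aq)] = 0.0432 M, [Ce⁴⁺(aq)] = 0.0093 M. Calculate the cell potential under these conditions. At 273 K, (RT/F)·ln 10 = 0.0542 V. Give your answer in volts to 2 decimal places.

Since E°(Ce⁴⁺/Ce³⁺) > E°(Cr³⁺/Cr), Ce⁴⁺/Ce³⁺ serves as the cathode.
E°cell = +1.604 − (−0.748) = +2.352 V, with n = 3 electrons transferred.
For the overall reaction 3 Ce⁴⁺(aq) + Cr(s) → 3 Ce³⁺(aq) + Cr³⁺(aq), Q = ([Ce³⁺(aq)]^3·[Cr³⁺(aq)]) / [Ce⁴⁺(aq)]^3 = 35.4, giving log Q = 1.549.
E = E° − (0.0542/n)·log Q = +2.352 − (0.0542/3)(1.549) = +2.32 V.

+2.32 V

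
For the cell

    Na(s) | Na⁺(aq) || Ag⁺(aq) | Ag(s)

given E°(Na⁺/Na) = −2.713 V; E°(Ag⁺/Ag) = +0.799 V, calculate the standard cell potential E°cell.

By convention the left-hand electrode in cell notation is the anode (oxidation) and the right-hand electrode is the cathode (reduction).
E°cell = E°(right) − E°(left) = +0.799 − (−2.713) = +3.512 V.

+3.512 V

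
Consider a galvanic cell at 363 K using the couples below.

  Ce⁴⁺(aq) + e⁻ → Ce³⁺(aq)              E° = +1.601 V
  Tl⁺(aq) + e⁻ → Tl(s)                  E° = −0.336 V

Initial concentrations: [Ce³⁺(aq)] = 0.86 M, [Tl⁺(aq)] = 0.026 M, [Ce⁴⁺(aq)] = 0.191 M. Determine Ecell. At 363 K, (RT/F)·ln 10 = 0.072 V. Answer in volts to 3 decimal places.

Ce⁴⁺/Ce³⁺ is reduced (cathode, E° = +1.601 V) and Tl⁺/Tl is oxidized (anode).
E°cell = E°cat − E°an = +1.601 − (−0.336) = +1.937 V; n = 1.
For the overall reaction Ce⁴⁺(aq) + Tl(s) → Ce³⁺(aq) + Tl⁺(aq), Q = ([Ce³⁺(aq)]·[Tl⁺(aq)]) / [Ce⁴⁺(aq)] = 0.117, giving log Q = −0.932.
By the Nernst equation, E = +1.937 − (0.072/1)·(−0.932) = +2.004 V.

+2.004 V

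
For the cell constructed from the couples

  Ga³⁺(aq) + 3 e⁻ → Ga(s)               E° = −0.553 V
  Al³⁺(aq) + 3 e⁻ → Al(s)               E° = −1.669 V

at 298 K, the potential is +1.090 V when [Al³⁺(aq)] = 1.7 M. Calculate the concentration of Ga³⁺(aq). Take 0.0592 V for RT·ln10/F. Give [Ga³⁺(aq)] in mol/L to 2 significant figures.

The Ga³⁺/Ga couple has the larger reduction potential, so it is the cathode: E°cell = −0.553 − (−1.669) = +1.116 V and n = 3.
Since E = E° − (0.0592/n)·log Q, log Q = n(E° − E)/0.0592 = 1.318.
Balancing electrons gives Ga³⁺(aq) + Al(s) → Ga(s) + Al³⁺(aq); thus Q = [Al³⁺(aq)] / [Ga³⁺(aq)].
Solving for the unknown gives log [Ga³⁺(aq)] = −1.088, so [Ga³⁺(aq)] ≈ 0.082 M.

0.082 M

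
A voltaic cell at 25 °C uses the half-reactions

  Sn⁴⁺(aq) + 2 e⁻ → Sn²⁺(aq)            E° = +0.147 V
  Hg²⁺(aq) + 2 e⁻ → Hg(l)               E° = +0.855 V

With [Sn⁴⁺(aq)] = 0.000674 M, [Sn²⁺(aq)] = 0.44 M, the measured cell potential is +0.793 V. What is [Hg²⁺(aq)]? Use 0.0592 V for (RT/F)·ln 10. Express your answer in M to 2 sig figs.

1.1 M

The Hg²⁺/Hg couple has the larger reduction potential, so it is the cathode: E°cell = +0.855 − (+0.147) = +0.708 V and n = 2.
From the Nernst equation, log Q = n(E° − E)/0.0592 = 2·(+0.708 − (+0.793))/0.0592 = −2.872.
The balanced reaction is Hg²⁺(aq) + Sn²⁺(aq) → Hg(l) + Sn⁴⁺(aq), so Q = [Sn⁴⁺(aq)] / ([Hg²⁺(aq)]·[Sn²⁺(aq)]).
Isolating [Hg²⁺(aq)] in Q = 10^{−2.872} yields log [Hg²⁺(aq)] = 0.057, i.e. 1.1 M.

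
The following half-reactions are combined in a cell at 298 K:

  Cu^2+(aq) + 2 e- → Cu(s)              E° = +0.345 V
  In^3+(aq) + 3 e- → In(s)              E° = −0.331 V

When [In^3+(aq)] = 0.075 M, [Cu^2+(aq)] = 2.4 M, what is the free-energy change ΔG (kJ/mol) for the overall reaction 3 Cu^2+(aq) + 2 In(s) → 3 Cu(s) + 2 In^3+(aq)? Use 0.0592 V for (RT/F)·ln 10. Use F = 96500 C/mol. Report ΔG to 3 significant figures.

E°cell = +0.345 − (−0.331) = +0.676 V; the balanced reaction transfers n = 6 electrons.
Q = [In^3+(aq)]^2 / [Cu^2+(aq)]^3 = 0.000407, so log Q = −3.391 and E = +0.676 − (0.0592/6)(−3.391) = +0.7095 V.
ΔG = −nFE = −(6)(96500)(+0.7095) J/mol = −411 kJ/mol.

−411 kJ/mol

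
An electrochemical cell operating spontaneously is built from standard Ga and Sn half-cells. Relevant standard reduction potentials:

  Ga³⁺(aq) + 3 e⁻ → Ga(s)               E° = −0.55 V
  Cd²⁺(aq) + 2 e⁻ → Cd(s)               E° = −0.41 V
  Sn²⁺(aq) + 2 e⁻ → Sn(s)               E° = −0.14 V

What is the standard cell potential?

The Sn²⁺/Sn couple has the higher E°, so Sn ion is reduced (cathode) and Ga is oxidized (anode).
E°cell = E°(cathode) − E°(anode) = −0.14 − (−0.55) = +0.41 V.

+0.41 V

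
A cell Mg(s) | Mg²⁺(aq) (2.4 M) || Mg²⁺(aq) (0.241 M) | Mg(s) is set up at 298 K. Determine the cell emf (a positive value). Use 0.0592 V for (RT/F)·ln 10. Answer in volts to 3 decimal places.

For a concentration cell E°cell = 0, since both electrodes use the same couple.
The compartment with the higher Mg²⁺(aq) concentration (2.4 M) acts as the cathode; ions are reduced there and produced at the dilute (0.241 M) anode.
With n = 2, Ecell = −(0.0592/2)·log([dilute]/[conc]) = −(0.0592/2)·log(0.241/2.4) = +0.030 V.

0.030 V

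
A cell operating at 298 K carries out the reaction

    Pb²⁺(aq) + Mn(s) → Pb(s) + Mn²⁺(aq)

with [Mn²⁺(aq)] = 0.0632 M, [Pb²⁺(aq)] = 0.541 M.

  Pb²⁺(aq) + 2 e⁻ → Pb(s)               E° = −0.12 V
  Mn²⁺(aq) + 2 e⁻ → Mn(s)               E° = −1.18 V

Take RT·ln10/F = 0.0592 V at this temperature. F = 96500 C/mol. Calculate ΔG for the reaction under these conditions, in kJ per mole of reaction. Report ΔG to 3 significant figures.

−210 kJ/mol

With Pb²⁺/Pb reduced at the cathode, E°cell = −0.12 − (−1.18) = +1.06 V and n = 2.
The reaction quotient is [Mn²⁺(aq)] / [Pb²⁺(aq)] = 0.117; by Nernst, E = +1.06 − (0.0592/2)(−0.932) = +1.0876 V.
Then ΔG = −nFE = −2 × 96500 × +1.0876 J/mol = −210 kJ/mol.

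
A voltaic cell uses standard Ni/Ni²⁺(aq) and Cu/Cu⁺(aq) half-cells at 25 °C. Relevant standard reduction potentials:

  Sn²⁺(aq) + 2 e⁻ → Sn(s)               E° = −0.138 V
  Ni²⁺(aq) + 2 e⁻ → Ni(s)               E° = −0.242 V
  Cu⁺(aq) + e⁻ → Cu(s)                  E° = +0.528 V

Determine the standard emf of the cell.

+0.770 V

The Cu⁺/Cu couple has the higher E°, so Cu ion is reduced (cathode) and Ni is oxidized (anode).
E°cell = E°(cathode) − E°(anode) = +0.528 − (−0.242) = +0.770 V.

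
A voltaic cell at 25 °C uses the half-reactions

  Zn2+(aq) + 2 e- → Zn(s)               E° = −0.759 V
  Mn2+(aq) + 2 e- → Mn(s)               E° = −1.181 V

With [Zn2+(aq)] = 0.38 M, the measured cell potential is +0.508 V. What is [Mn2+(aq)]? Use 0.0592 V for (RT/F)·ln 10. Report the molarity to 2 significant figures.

0.00047 M

Zn²⁺/Zn is the cathode (higher E°); E°cell = −0.759 − (−1.181) = +0.422 V with n = 2.
Rearranging E = E° − (0.0592/n)·log Q gives log Q = 2(+0.422 − (+0.508))/0.0592 = −2.905.
For Zn2+(aq) + Mn(s) → Zn(s) + Mn2+(aq), the reaction quotient is Q = [Mn2+(aq)] / [Zn2+(aq)].
Substituting the known concentrations and solving, log [Mn2+(aq)] = −3.325 and [Mn2+(aq)] = 0.00047 M.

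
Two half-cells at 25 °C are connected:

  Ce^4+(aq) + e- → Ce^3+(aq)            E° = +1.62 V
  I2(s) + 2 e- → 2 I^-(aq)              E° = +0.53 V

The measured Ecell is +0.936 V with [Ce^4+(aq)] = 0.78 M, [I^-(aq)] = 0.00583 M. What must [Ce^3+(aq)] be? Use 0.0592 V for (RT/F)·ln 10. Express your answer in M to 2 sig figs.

1.8 M

Ce⁴⁺/Ce³⁺ is the cathode (higher E°); E°cell = +1.62 − (+0.53) = +1.09 V with n = 2.
From the Nernst equation, log Q = n(E° − E)/0.0592 = 2·(+1.09 − (+0.936))/0.0592 = 5.203.
The balanced reaction is 2 Ce^4+(aq) + 2 I^-(aq) → 2 Ce^3+(aq) + I2(s), so Q = [Ce^3+(aq)]^2 / ([Ce^4+(aq)]^2·[I^-(aq)]^2).
Substituting the known concentrations and solving, log [Ce^3+(aq)] = 0.259 and [Ce^3+(aq)] = 1.8 M.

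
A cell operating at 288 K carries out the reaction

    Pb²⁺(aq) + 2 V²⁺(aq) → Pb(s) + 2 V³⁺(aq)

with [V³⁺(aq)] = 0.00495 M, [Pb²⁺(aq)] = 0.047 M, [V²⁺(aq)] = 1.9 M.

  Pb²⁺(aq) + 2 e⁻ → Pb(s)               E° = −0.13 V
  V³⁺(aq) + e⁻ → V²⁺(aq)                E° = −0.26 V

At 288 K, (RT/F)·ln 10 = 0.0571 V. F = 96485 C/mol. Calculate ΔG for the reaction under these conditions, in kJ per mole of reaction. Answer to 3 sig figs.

The standard cell potential is −0.13 − (−0.26) = +0.13 V, with n = 2 electrons in the balanced equation.
The reaction quotient is [V³⁺(aq)]^2 / ([Pb²⁺(aq)]·[V²⁺(aq)]^2) = 0.000144; by Nernst, E = +0.13 − (0.0571/2)(−3.840) = +0.2396 V.
ΔG = −nFE = −(2)(96485)(+0.2396) J/mol = −46.2 kJ/mol.

−46.2 kJ/mol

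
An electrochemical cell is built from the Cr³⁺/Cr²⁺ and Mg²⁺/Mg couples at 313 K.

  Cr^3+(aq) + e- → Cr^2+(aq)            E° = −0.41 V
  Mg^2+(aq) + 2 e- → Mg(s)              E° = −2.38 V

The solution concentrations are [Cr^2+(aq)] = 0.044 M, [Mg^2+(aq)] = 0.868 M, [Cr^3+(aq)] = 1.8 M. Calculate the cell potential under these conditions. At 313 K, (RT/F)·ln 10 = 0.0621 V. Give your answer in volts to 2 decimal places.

+2.07 V

The Cr³⁺/Cr²⁺ couple has the more positive E°, so it is the cathode; Mg²⁺/Mg is the anode.
E°cell = E°cat − E°an = −0.41 − (−2.38) = +1.97 V; n = 2.
Balancing gives 2 Cr^3+(aq) + Mg(s) → 2 Cr^2+(aq) + Mg^2+(aq); hence Q = ([Cr^2+(aq)]^2·[Mg^2+(aq)]) / [Cr^3+(aq)]^2 = 0.000519 (log Q = −3.285).
Applying E = E° − (RT ln10/nF)·log Q gives +1.97 − (0.0621/2)(−3.285) = +2.07 V.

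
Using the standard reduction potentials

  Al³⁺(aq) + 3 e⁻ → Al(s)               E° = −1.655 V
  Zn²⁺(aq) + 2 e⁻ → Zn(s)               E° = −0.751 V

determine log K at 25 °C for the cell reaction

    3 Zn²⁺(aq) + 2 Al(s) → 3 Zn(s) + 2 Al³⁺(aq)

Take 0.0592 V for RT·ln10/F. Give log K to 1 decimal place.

The Zn²⁺/Zn couple is reduced (cathode); E°cell = −0.751 − (−1.655) = +0.904 V with n = 6.
At equilibrium E = 0, so log K = nE°cell / 0.0592 = (6)(+0.904) / 0.0592 = 91.6.

log K = 91.6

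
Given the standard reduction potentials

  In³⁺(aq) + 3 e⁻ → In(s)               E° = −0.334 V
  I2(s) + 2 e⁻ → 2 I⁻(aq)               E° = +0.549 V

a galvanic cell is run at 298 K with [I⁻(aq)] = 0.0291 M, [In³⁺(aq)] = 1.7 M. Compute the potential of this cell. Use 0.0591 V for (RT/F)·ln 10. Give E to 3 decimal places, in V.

I₂/I⁻ is reduced (cathode, E° = +0.549 V) and In³⁺/In is oxidized (anode).
E°cell = +0.549 − (−0.334) = +0.883 V, with n = 6 electrons transferred.
Balancing gives 3 I2(s) + 2 In(s) → 6 I⁻(aq) + 2 In³⁺(aq); hence Q = [I⁻(aq)]^6·[In³⁺(aq)]^2 = 1.75×10^−9 (log Q = −8.756).
By the Nernst equation, E = +0.883 − (0.0591/6)·(−8.756) = +0.969 V.

+0.969 V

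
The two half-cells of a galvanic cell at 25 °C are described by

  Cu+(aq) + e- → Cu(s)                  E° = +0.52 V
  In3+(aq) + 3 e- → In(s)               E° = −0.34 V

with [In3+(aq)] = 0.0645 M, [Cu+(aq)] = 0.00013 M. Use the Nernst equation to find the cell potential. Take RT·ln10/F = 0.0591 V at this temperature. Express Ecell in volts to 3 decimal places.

The Cu⁺/Cu couple has the more positive E°, so it is the cathode; In³⁺/In is the anode.
E°cell = E°cat − E°an = +0.52 − (−0.34) = +0.86 V; n = 3.
The balanced reaction is 3 Cu+(aq) + In(s) → 3 Cu(s) + In3+(aq), so Q = [In3+(aq)] / [Cu+(aq)]^3 = 2.94×10^10 and log Q = 10.468.
E = E° − (0.0591/n)·log Q = +0.86 − (0.0591/3)(10.468) = +0.654 V.

+0.654 V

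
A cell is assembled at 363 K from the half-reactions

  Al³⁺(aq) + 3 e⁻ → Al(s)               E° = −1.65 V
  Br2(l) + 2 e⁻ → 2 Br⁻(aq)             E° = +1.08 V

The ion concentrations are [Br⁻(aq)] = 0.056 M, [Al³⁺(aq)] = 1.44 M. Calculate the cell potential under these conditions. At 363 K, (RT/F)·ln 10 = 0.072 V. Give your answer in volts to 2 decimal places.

+2.82 V

Since E°(Br₂/Br⁻) > E°(Al³⁺/Al), Br₂/Br⁻ serves as the cathode.
E°cell = +1.08 − (−1.65) = +2.73 V, with n = 6 electrons transferred.
For the overall reaction 3 Br2(l) + 2 Al(s) → 6 Br⁻(aq) + 2 Al³⁺(aq), Q = [Br⁻(aq)]^6·[Al³⁺(aq)]^2 = 6.4×10^−8, giving log Q = −7.194.
By the Nernst equation, E = +2.73 − (0.072/6)·(−7.194) = +2.82 V.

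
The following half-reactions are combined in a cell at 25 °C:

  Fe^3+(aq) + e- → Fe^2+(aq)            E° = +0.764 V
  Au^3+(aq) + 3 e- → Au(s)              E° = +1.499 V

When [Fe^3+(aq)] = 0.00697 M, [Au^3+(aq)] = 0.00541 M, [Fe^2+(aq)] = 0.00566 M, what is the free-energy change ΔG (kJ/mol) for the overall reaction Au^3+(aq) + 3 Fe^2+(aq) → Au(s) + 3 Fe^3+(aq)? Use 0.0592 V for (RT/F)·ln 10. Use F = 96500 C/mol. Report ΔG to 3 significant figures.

−198 kJ/mol

E°cell = +1.499 − (+0.764) = +0.735 V; the balanced reaction transfers n = 3 electrons.
Here Q = [Fe^3+(aq)]^3 / ([Au^3+(aq)]·[Fe^2+(aq)]^3) = 345 (log Q = 2.538), giving E = +0.735 − (0.0592/3)·(2.538) = +0.6849 V.
Then ΔG = −nFE = −3 × 96500 × +0.6849 J/mol = −198 kJ/mol.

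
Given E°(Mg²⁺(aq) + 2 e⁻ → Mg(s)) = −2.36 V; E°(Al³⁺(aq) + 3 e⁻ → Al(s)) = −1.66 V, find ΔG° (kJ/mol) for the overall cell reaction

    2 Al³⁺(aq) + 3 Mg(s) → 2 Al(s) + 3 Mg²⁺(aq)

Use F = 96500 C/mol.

In the reaction as written Al³⁺(aq) is reduced, so the Al³⁺/Al couple is the cathode and Mg²⁺/Mg is the anode.
E°cell = −1.66 − (−2.36) = +0.70 V; balancing electrons gives n = 6.
ΔG° = −nFE°cell = −(6)(96500)(+0.70) J/mol = −405 kJ/mol.

−405 kJ/mol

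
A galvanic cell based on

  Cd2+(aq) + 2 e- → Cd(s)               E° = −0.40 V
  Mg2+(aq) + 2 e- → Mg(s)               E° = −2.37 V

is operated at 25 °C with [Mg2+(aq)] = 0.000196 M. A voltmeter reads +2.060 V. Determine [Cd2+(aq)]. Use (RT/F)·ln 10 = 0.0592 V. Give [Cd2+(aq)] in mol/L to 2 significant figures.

Cd²⁺/Cd is the cathode (higher E°); E°cell = −0.40 − (−2.37) = +1.97 V with n = 2.
Rearranging E = E° − (0.0592/n)·log Q gives log Q = 2(+1.97 − (+2.060))/0.0592 = −3.041.
The balanced reaction is Cd2+(aq) + Mg(s) → Cd(s) + Mg2+(aq), so Q = [Mg2+(aq)] / [Cd2+(aq)].
Substituting the known concentrations and solving, log [Cd2+(aq)] = −0.667 and [Cd2+(aq)] = 0.22 M.

0.22 M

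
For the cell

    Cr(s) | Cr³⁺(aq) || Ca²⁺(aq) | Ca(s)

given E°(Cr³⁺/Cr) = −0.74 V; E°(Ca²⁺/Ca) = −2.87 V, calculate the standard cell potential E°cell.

−2.13 V

By convention the left-hand electrode in cell notation is the anode (oxidation) and the right-hand electrode is the cathode (reduction).
E°cell = E°(right) − E°(left) = −2.87 − (−0.74) = −2.13 V.
The negative sign shows that, as written, the cell would require an external voltage to drive the reaction.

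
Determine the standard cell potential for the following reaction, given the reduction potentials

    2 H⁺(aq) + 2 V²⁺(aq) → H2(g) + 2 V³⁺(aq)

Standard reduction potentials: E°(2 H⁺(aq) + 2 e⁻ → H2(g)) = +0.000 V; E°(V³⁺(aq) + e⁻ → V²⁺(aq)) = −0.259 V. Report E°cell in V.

In the reaction as written, H⁺(aq) is reduced (cathode) and V³⁺(aq) is produced by oxidation at the anode.
E°cell = E°(cathode) − E°(anode) = +0.000 − (−0.259) = +0.259 V.

+0.259 V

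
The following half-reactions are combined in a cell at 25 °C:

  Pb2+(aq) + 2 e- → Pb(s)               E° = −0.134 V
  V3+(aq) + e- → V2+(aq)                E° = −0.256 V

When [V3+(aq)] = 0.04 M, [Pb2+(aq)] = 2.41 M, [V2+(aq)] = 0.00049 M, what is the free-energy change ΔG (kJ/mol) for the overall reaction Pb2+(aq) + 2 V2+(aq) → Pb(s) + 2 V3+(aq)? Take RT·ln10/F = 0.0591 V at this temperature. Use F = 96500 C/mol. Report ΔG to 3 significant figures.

−3.92 kJ/mol

With Pb²⁺/Pb reduced at the cathode, E°cell = −0.134 − (−0.256) = +0.122 V and n = 2.
Here Q = [V3+(aq)]^2 / ([Pb2+(aq)]·[V2+(aq)]^2) = 2.77×10^3 (log Q = 3.442), giving E = +0.122 − (0.0591/2)·(3.442) = +0.0203 V.
Then ΔG = −nFE = −2 × 96500 × +0.0203 J/mol = −3.92 kJ/mol.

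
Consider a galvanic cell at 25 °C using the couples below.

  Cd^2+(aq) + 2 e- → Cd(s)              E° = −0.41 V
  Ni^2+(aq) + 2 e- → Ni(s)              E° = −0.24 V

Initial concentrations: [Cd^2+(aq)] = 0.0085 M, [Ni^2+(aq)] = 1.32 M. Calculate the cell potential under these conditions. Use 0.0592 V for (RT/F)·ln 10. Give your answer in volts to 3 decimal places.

+0.235 V

The Ni²⁺/Ni couple has the more positive E°, so it is the cathode; Cd²⁺/Cd is the anode.
E°cell = −0.24 − (−0.41) = +0.17 V, with n = 2 electrons transferred.
Balancing gives Ni^2+(aq) + Cd(s) → Ni(s) + Cd^2+(aq); hence Q = [Cd^2+(aq)] / [Ni^2+(aq)] = 0.00644 (log Q = −2.191).
E = E° − (0.0592/n)·log Q = +0.17 − (0.0592/2)(−2.191) = +0.235 V.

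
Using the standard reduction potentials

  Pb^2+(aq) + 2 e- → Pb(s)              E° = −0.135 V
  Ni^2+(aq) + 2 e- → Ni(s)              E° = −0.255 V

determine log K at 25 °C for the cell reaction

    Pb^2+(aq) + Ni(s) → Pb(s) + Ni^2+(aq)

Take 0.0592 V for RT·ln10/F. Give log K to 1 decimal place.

The Pb²⁺/Pb couple is reduced (cathode); E°cell = −0.135 − (−0.255) = +0.120 V with n = 2.
At equilibrium E = 0, so log K = nE°cell / 0.0592 = (2)(+0.120) / 0.0592 = 4.1.

log K = 4.1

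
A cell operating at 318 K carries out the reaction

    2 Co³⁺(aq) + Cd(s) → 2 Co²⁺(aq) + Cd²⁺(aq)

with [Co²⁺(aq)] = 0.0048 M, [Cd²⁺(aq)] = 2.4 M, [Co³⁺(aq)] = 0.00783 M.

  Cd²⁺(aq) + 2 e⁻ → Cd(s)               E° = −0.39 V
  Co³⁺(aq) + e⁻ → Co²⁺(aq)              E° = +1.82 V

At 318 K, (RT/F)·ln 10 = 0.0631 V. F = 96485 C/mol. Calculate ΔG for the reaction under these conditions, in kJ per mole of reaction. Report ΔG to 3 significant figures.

The standard cell potential is +1.82 − (−0.39) = +2.21 V, with n = 2 electrons in the balanced equation.
The reaction quotient is ([Co²⁺(aq)]^2·[Cd²⁺(aq)]) / [Co³⁺(aq)]^2 = 0.902; by Nernst, E = +2.21 − (0.0631/2)(−0.045) = +2.2114 V.
Then ΔG = −nFE = −2 × 96485 × +2.2114 J/mol = −427 kJ/mol.

−427 kJ/mol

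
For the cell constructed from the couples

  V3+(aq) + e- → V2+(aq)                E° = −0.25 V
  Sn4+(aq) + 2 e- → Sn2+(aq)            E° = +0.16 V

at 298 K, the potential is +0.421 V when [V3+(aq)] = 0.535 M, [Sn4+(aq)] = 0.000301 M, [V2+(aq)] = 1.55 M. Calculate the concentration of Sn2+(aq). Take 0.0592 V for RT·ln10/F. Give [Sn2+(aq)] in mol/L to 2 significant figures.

Sn⁴⁺/Sn²⁺ is the cathode (higher E°); E°cell = +0.16 − (−0.25) = +0.41 V with n = 2.
Rearranging E = E° − (0.0592/n)·log Q gives log Q = 2(+0.41 − (+0.421))/0.0592 = −0.372.
The balanced reaction is Sn4+(aq) + 2 V2+(aq) → Sn2+(aq) + 2 V3+(aq), so Q = ([Sn2+(aq)]·[V3+(aq)]^2) / ([Sn4+(aq)]·[V2+(aq)]^2).
Isolating [Sn2+(aq)] in Q = 10^{−0.372} yields log [Sn2+(aq)] = −2.969, i.e. 0.0011 M.

0.0011 M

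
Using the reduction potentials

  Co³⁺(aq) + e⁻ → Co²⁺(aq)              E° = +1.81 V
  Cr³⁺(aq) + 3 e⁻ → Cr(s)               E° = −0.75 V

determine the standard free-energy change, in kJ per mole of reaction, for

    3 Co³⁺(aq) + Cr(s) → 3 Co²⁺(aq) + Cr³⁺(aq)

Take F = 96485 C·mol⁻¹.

In the reaction as written Co³⁺(aq) is reduced, so the Co³⁺/Co²⁺ couple is the cathode and Cr³⁺/Cr is the anode.
E°cell = +1.81 − (−0.75) = +2.56 V; balancing electrons gives n = 3.
ΔG° = −nFE°cell = −(3)(96485)(+2.56) J/mol = −741 kJ/mol.

−741 kJ/mol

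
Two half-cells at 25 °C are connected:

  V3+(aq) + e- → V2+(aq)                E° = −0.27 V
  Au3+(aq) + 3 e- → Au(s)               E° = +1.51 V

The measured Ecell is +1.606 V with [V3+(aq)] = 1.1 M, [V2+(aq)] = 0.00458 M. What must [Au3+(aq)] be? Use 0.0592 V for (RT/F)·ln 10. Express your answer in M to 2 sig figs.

0.021 M

With Au³⁺/Au at the cathode and V³⁺/V²⁺ at the anode, E°cell = +1.51 − (−0.27) = +1.78 V (n = 3).
Since E = E° − (0.0592/n)·log Q, log Q = n(E° − E)/0.0592 = 8.818.
Balancing electrons gives Au3+(aq) + 3 V2+(aq) → Au(s) + 3 V3+(aq); thus Q = [V3+(aq)]^3 / ([Au3+(aq)]·[V2+(aq)]^3).
Isolating [Au3+(aq)] in Q = 10^{8.818} yields log [Au3+(aq)] = −1.676, i.e. 0.021 M.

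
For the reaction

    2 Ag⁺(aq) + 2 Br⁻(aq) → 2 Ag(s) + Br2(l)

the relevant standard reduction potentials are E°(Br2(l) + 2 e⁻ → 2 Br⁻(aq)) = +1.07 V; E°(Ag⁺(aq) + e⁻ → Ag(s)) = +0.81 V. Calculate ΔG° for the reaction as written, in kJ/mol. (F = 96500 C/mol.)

In the reaction as written Ag⁺(aq) is reduced, so the Ag⁺/Ag couple is the cathode and Br₂/Br⁻ is the anode.
E°cell = +0.81 − (+1.07) = −0.26 V; balancing electrons gives n = 2.
ΔG° = −nFE°cell = −(2)(96500)(−0.26) J/mol = +50.2 kJ/mol.

+50.2 kJ/mol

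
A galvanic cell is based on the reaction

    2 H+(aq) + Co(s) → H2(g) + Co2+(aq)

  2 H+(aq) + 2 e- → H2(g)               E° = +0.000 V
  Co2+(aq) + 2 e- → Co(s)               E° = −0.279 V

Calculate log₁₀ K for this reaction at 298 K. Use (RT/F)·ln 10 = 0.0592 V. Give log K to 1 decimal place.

The 2H⁺/H₂ couple is reduced (cathode); E°cell = +0.000 − (−0.279) = +0.279 V with n = 2.
At equilibrium E = 0, so log K = nE°cell / 0.0592 = (2)(+0.279) / 0.0592 = 9.4.

log K = 9.4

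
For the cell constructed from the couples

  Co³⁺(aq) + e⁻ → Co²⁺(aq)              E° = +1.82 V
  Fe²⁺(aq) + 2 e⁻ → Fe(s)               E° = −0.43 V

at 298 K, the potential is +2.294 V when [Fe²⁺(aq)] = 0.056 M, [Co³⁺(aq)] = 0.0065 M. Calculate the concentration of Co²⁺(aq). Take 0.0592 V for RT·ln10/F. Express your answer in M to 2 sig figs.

0.0050 M

Co³⁺/Co²⁺ is the cathode (higher E°); E°cell = +1.82 − (−0.43) = +2.25 V with n = 2.
Rearranging E = E° − (0.0592/n)·log Q gives log Q = 2(+2.25 − (+2.294))/0.0592 = −1.486.
For 2 Co³⁺(aq) + Fe(s) → 2 Co²⁺(aq) + Fe²⁺(aq), the reaction quotient is Q = ([Co²⁺(aq)]^2·[Fe²⁺(aq)]) / [Co³⁺(aq)]^2.
Substituting the known concentrations and solving, log [Co²⁺(aq)] = −2.304 and [Co²⁺(aq)] = 0.0050 M.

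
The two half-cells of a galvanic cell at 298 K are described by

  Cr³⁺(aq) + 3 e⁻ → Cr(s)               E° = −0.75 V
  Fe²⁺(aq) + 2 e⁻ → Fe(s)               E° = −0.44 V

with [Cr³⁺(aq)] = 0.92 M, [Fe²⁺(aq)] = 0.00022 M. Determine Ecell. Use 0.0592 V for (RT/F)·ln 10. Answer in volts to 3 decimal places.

Since E°(Fe²⁺/Fe) > E°(Cr³⁺/Cr), Fe²⁺/Fe serves as the cathode.
E°cell = E°cat − E°an = −0.44 − (−0.75) = +0.31 V; n = 6.
Balancing gives 3 Fe²⁺(aq) + 2 Cr(s) → 3 Fe(s) + 2 Cr³⁺(aq); hence Q = [Cr³⁺(aq)]^2 / [Fe²⁺(aq)]^3 = 7.95×10^10 (log Q = 10.900).
E = E° − (0.0592/n)·log Q = +0.31 − (0.0592/6)(10.900) = +0.202 V.

+0.202 V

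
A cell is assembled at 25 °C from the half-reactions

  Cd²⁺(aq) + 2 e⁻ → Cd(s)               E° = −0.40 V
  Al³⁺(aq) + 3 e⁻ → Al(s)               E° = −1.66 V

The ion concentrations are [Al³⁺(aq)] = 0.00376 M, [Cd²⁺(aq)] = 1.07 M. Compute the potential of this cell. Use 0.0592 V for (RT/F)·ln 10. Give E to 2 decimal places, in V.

Since E°(Cd²⁺/Cd) > E°(Al³⁺/Al), Cd²⁺/Cd serves as the cathode.
The standard potential is −0.40 − (−1.66) = +1.26 V and the balanced reaction transfers n = 6 electrons.
The balanced reaction is 3 Cd²⁺(aq) + 2 Al(s) → 3 Cd(s) + 2 Al³⁺(aq), so Q = [Al³⁺(aq)]^2 / [Cd²⁺(aq)]^3 = 1.15×10^−5 and log Q = −4.938.
By the Nernst equation, E = +1.26 − (0.0592/6)·(−4.938) = +1.31 V.

+1.31 V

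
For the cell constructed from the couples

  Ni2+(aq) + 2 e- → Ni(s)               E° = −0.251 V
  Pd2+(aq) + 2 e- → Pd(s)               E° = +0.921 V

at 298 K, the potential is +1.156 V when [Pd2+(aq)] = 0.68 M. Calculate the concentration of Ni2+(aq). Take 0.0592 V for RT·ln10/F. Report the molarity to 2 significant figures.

Pd²⁺/Pd is the cathode (higher E°); E°cell = +0.921 − (−0.251) = +1.172 V with n = 2.
From the Nernst equation, log Q = n(E° − E)/0.0592 = 2·(+1.172 − (+1.156))/0.0592 = 0.541.
The balanced reaction is Pd2+(aq) + Ni(s) → Pd(s) + Ni2+(aq), so Q = [Ni2+(aq)] / [Pd2+(aq)].
Solving for the unknown gives log [Ni2+(aq)] = 0.374, so [Ni2+(aq)] ≈ 2.4 M.

2.4 M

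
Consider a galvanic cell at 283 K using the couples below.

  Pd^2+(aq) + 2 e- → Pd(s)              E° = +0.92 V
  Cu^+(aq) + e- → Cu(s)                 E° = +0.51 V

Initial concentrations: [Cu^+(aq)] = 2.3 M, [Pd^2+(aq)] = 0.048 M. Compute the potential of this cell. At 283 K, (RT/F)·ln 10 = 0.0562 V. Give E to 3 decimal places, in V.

The Pd²⁺/Pd couple has the more positive E°, so it is the cathode; Cu⁺/Cu is the anode.
E°cell = E°cat − E°an = +0.92 − (+0.51) = +0.41 V; n = 2.
For the overall reaction Pd^2+(aq) + 2 Cu(s) → Pd(s) + 2 Cu^+(aq), Q = [Cu^+(aq)]^2 / [Pd^2+(aq)] = 110, giving log Q = 2.042.
Applying E = E° − (RT ln10/nF)·log Q gives +0.41 − (0.0562/2)(2.042) = +0.353 V.

+0.353 V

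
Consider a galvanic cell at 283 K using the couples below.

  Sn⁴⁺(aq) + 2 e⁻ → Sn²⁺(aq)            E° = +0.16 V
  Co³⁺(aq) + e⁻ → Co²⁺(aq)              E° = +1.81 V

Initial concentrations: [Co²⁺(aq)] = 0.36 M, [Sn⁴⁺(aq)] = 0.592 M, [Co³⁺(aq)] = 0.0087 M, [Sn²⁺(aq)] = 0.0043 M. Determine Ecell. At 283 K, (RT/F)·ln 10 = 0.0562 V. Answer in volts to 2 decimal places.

+1.50 V

The Co³⁺/Co²⁺ couple has the more positive E°, so it is the cathode; Sn⁴⁺/Sn²⁺ is the anode.
E°cell = +1.81 − (+0.16) = +1.65 V, with n = 2 electrons transferred.
The balanced reaction is 2 Co³⁺(aq) + Sn²⁺(aq) → 2 Co²⁺(aq) + Sn⁴⁺(aq), so Q = ([Co²⁺(aq)]^2·[Sn⁴⁺(aq)]) / ([Co³⁺(aq)]^2·[Sn²⁺(aq)]) = 2.36×10^5 and log Q = 5.372.
By the Nernst equation, E = +1.65 − (0.0562/2)·(5.372) = +1.50 V.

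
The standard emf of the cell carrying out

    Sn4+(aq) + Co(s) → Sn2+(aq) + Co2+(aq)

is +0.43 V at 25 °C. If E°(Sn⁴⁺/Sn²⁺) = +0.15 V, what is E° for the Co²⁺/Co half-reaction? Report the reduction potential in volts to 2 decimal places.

In the reaction as written the Sn⁴⁺/Sn²⁺ couple is reduced (cathode) and Co²⁺/Co is oxidized (anode), so E°cell = E°(Sn⁴⁺/Sn²⁺) − E°(Co²⁺/Co).
E°(Co²⁺/Co) = E°(cathode) − E°cell = +0.15 − (+0.43) = −0.28 V.

−0.28 V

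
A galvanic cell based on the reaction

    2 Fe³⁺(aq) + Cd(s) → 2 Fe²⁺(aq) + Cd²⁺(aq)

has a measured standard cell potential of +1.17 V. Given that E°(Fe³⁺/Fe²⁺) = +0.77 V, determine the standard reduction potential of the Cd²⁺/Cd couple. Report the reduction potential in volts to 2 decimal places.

In the reaction as written the Fe³⁺/Fe²⁺ couple is reduced (cathode) and Cd²⁺/Cd is oxidized (anode), so E°cell = E°(Fe³⁺/Fe²⁺) − E°(Cd²⁺/Cd).
E°(Cd²⁺/Cd) = E°(cathode) − E°cell = +0.77 − (+1.17) = −0.40 V.

−0.40 V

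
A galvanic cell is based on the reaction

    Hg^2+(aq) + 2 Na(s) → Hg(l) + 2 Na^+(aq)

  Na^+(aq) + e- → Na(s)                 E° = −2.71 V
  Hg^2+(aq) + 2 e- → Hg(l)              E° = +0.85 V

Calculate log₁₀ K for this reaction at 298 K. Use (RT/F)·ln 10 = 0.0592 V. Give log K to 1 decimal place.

log K = 120.3

The Hg²⁺/Hg couple is reduced (cathode); E°cell = +0.85 − (−2.71) = +3.56 V with n = 2.
At equilibrium E = 0, so log K = nE°cell / 0.0592 = (2)(+3.56) / 0.0592 = 120.3.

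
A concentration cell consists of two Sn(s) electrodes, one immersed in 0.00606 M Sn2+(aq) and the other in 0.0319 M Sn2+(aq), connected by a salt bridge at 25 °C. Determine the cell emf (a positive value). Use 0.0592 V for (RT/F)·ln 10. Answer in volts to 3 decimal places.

For a concentration cell E°cell = 0, since both electrodes use the same couple.
The compartment with the higher Sn2+(aq) concentration (0.0319 M) acts as the cathode; ions are reduced there and produced at the dilute (0.00606 M) anode.
With n = 2, Ecell = −(0.0592/2)·log([dilute]/[conc]) = −(0.0592/2)·log(0.00606/0.0319) = +0.021 V.

0.021 V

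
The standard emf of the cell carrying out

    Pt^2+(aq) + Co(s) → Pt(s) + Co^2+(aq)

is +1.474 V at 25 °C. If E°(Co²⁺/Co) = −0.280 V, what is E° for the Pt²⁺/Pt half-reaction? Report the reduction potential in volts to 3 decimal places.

In the reaction as written the Pt²⁺/Pt couple is reduced (cathode) and Co²⁺/Co is oxidized (anode), so E°cell = E°(Pt²⁺/Pt) − E°(Co²⁺/Co).
E°(Pt²⁺/Pt) = E°cell + E°(anode) = +1.474 + (−0.280) = +1.194 V.

+1.194 V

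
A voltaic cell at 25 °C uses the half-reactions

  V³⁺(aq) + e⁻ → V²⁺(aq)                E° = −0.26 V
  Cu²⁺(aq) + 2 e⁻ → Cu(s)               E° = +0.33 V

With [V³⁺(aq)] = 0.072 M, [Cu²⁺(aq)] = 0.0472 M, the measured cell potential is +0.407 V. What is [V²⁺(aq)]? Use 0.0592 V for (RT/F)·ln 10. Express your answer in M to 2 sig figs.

Cu²⁺/Cu is the cathode (higher E°); E°cell = +0.33 − (−0.26) = +0.59 V with n = 2.
Rearranging E = E° − (0.0592/n)·log Q gives log Q = 2(+0.59 − (+0.407))/0.0592 = 6.182.
The balanced reaction is Cu²⁺(aq) + 2 V²⁺(aq) → Cu(s) + 2 V³⁺(aq), so Q = [V³⁺(aq)]^2 / ([Cu²⁺(aq)]·[V²⁺(aq)]^2).
Substituting the known concentrations and solving, log [V²⁺(aq)] = −3.571 and [V²⁺(aq)] = 0.00027 M.

0.00027 M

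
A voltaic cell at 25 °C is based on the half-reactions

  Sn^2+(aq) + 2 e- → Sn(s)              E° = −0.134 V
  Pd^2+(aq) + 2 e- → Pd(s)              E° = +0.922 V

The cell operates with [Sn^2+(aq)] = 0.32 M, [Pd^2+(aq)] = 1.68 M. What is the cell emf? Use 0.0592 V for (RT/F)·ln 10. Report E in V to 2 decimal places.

+1.08 V

Since E°(Pd²⁺/Pd) > E°(Sn²⁺/Sn), Pd²⁺/Pd serves as the cathode.
The standard potential is +0.922 − (−0.134) = +1.056 V and the balanced reaction transfers n = 2 electrons.
For the overall reaction Pd^2+(aq) + Sn(s) → Pd(s) + Sn^2+(aq), Q = [Sn^2+(aq)] / [Pd^2+(aq)] = 0.19, giving log Q = −0.720.
E = E° − (0.0592/n)·log Q = +1.056 − (0.0592/2)(−0.720) = +1.08 V.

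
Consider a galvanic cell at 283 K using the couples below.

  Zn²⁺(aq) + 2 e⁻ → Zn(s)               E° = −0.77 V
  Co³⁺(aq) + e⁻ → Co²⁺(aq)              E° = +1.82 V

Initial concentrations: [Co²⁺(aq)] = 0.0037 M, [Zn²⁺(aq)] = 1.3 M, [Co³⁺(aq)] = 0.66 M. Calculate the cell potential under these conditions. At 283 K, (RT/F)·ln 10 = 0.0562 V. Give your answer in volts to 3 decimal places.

+2.713 V

Since E°(Co³⁺/Co²⁺) > E°(Zn²⁺/Zn), Co³⁺/Co²⁺ serves as the cathode.
E°cell = +1.82 − (−0.77) = +2.59 V, with n = 2 electrons transferred.
Balancing gives 2 Co³⁺(aq) + Zn(s) → 2 Co²⁺(aq) + Zn²⁺(aq); hence Q = ([Co²⁺(aq)]^2·[Zn²⁺(aq)]) / [Co³⁺(aq)]^2 = 4.09×10^−5 (log Q = −4.389).
Applying E = E° − (RT ln10/nF)·log Q gives +2.59 − (0.0562/2)(−4.389) = +2.713 V.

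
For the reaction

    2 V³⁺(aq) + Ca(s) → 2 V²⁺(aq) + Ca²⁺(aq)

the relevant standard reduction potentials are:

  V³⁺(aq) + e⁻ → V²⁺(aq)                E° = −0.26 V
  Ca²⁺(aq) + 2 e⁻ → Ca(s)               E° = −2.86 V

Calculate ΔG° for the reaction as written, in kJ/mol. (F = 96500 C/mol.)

In the reaction as written V³⁺(aq) is reduced, so the V³⁺/V²⁺ couple is the cathode and Ca²⁺/Ca is the anode.
E°cell = −0.26 − (−2.86) = +2.60 V; balancing electrons gives n = 2.
ΔG° = −nFE°cell = −(2)(96500)(+2.60) J/mol = −502 kJ/mol.

−502 kJ/mol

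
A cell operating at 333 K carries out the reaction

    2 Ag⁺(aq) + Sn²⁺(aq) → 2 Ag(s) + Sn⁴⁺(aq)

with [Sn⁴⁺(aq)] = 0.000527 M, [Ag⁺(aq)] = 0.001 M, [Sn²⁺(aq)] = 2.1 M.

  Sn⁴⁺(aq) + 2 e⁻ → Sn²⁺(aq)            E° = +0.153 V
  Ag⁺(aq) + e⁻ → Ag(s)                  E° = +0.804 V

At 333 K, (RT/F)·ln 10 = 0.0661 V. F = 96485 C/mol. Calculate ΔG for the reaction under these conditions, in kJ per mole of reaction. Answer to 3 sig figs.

E°cell = +0.804 − (+0.153) = +0.651 V; the balanced reaction transfers n = 2 electrons.
The reaction quotient is [Sn⁴⁺(aq)] / ([Ag⁺(aq)]^2·[Sn²⁺(aq)]) = 251; by Nernst, E = +0.651 − (0.0661/2)(2.400) = +0.5717 V.
Finally ΔG = −nFE = −(2)(96485 C/mol)(+0.5717 V) = −110 kJ/mol.

−110 kJ/mol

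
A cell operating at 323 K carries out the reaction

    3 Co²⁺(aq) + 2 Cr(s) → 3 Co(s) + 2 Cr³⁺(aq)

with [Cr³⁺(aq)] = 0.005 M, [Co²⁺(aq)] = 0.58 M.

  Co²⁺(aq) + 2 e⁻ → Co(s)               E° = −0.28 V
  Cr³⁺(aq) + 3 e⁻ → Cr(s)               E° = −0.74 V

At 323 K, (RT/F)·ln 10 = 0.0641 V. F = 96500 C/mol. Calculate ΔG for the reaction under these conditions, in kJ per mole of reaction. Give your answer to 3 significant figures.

E°cell = −0.28 − (−0.74) = +0.46 V; the balanced reaction transfers n = 6 electrons.
Q = [Cr³⁺(aq)]^2 / [Co²⁺(aq)]^3 = 0.000128, so log Q = −3.892 and E = +0.46 − (0.0641/6)(−3.892) = +0.5016 V.
Finally ΔG = −nFE = −(6)(96500 C/mol)(+0.5016 V) = −290 kJ/mol.

−290 kJ/mol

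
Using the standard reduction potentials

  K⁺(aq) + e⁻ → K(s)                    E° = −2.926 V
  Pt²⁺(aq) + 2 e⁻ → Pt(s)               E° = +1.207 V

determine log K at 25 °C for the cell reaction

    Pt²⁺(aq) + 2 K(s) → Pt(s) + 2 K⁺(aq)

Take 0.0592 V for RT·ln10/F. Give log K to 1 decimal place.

log K = 139.6

The Pt²⁺/Pt couple is reduced (cathode); E°cell = +1.207 − (−2.926) = +4.133 V with n = 2.
At equilibrium E = 0, so log K = nE°cell / 0.0592 = (2)(+4.133) / 0.0592 = 139.6.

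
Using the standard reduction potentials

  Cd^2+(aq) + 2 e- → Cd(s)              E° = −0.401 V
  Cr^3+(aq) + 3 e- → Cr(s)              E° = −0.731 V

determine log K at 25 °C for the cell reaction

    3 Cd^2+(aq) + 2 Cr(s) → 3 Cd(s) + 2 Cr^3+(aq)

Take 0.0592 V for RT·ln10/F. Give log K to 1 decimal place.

log K = 33.4

The Cd²⁺/Cd couple is reduced (cathode); E°cell = −0.401 − (−0.731) = +0.330 V with n = 6.
At equilibrium E = 0, so log K = nE°cell / 0.0592 = (6)(+0.330) / 0.0592 = 33.4.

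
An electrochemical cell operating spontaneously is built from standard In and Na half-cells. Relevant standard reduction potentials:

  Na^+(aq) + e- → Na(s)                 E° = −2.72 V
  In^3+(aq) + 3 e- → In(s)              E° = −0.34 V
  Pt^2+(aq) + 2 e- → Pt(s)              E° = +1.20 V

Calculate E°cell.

+2.38 V

Of the two couples in this cell, the one with the more positive reduction potential is reduced at the cathode: here that is In³⁺/In (−0.34 V); Na⁺/Na (−2.72 V) is the anode.
E°cell = E°(cathode) − E°(anode) = −0.34 − (−2.72) = +2.38 V.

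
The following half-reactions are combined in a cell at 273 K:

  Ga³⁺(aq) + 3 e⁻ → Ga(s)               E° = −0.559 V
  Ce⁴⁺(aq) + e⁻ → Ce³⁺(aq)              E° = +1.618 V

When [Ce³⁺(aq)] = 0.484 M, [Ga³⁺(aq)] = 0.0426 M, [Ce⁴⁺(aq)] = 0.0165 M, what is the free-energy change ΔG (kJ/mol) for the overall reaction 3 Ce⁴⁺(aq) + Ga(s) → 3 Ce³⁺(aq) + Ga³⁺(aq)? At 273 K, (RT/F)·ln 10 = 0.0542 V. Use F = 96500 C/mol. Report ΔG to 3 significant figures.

−614 kJ/mol

The standard cell potential is +1.618 − (−0.559) = +2.177 V, with n = 3 electrons in the balanced equation.
Here Q = ([Ce³⁺(aq)]^3·[Ga³⁺(aq)]) / [Ce⁴⁺(aq)]^3 = 1.08×10^3 (log Q = 3.031), giving E = +2.177 − (0.0542/3)·(3.031) = +2.1222 V.
Finally ΔG = −nFE = −(3)(96500 C/mol)(+2.1222 V) = −614 kJ/mol.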